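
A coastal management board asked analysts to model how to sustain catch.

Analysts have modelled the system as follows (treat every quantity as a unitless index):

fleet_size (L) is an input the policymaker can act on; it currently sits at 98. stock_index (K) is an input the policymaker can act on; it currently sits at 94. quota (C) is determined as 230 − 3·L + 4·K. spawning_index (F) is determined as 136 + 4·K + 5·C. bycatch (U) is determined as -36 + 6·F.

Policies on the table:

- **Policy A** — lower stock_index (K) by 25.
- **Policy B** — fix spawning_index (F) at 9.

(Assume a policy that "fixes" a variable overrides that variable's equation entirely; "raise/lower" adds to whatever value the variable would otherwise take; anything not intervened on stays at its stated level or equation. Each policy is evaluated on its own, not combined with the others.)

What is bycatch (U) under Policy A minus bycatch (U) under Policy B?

8778

Policy A (K − 25):
  L = 98
  K = 94 − 25 = 69
  C = 230 − 3·98 + 4·69 = 212
  F = 136 + 4·69 + 5·212 = 1472
  U = -36 + 6·1472 = 8796
Policy B (F := 9):
  L = 98
  K = 94
  C = 230 − 3·98 + 4·94 = 312
  F = 9
  U = -36 + 6·9 = 18
U: 8796 − 18 = 8778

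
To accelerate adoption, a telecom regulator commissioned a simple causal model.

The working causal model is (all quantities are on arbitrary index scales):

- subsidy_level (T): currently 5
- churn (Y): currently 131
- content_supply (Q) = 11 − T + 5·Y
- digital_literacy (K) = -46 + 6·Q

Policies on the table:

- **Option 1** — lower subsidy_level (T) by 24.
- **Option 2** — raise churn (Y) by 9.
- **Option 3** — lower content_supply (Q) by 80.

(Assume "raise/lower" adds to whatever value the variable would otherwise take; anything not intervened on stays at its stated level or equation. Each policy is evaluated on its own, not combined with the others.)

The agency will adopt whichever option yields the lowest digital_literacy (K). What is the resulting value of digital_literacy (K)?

Option 1 (T − 24):
  T = 5 − 24 = -19
  Y = 131
  Q = 11 − (-19) + 5·131 = 685
  K = -46 + 6·685 = 4064
Option 2 (Y + 9):
  T = 5
  Y = 131 + 9 = 140
  Q = 11 − 5 + 5·140 = 706
  K = -46 + 6·706 = 4190
Option 3 (Q − 80):
  T = 5
  Y = 131
  Q = 11 − 5 + 5·131 (−80 from intervention) = 581
  K = -46 + 6·581 = 3440
Comparing — Option 1: K=4064, Option 2: K=4190, Option 3: K=3440. Lowest is 3440 (Option 3).

3440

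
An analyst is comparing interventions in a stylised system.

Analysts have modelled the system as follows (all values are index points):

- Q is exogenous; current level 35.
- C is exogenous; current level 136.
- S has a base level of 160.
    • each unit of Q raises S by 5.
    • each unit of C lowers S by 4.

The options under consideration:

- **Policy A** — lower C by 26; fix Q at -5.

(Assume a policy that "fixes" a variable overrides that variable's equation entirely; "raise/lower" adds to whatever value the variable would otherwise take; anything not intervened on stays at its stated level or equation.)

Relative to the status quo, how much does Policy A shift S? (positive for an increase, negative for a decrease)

-96

Baseline:
  Q = 35
  C = 136
  S = 160 + 5·35 − 4·136 = -209
Policy A (C − 26, Q := -5):
  Q = -5
  C = 136 − 26 = 110
  S = 160 + 5·(-5) − 4·110 = -305
Change in S: -305 − (-209) = -96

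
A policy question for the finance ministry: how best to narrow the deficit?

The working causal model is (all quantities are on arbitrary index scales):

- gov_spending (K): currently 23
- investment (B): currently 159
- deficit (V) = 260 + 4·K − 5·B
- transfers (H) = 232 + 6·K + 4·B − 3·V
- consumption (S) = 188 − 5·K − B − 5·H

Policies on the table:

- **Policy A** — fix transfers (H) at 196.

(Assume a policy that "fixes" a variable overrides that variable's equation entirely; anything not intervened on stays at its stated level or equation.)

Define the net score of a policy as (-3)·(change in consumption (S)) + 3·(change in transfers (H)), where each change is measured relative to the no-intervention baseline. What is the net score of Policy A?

Baseline:
  K = 23
  B = 159
  V = 260 + 4·23 − 5·159 = -443
  H = 232 + 6·23 + 4·159 − 3·(-443) = 2335
  S = 188 − 5·23 − 159 − 5·2335 = -11761
Policy A (H := 196):
  K = 23
  B = 159
  V = 260 + 4·23 − 5·159 = -443
  H = 196
  S = 188 − 5·23 − 159 − 5·196 = -1066
ΔS = -1066 − (-11761) = 10695; ΔH = 196 − 2335 = -2139
Score = (-3)·10695 + 3·(-2139) = -38502

-38502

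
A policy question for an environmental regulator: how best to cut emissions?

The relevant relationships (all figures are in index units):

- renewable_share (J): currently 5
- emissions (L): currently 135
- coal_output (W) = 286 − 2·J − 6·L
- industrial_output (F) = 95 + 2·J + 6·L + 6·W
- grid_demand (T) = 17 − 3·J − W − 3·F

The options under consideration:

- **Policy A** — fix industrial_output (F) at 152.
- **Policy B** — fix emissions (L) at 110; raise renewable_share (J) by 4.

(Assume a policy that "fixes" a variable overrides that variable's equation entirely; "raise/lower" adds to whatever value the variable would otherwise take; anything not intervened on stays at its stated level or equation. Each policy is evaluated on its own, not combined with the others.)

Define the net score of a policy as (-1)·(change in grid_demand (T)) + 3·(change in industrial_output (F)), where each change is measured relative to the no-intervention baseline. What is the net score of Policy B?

4414

Baseline:
  J = 5
  L = 135
  W = 286 − 2·5 − 6·135 = -534
  F = 95 + 2·5 + 6·135 + 6·(-534) = -2289
  T = 17 − 3·5 − (-534) − 3·(-2289) = 7403
Policy B (L := 110, J + 4):
  J = 5 + 4 = 9
  L = 110
  W = 286 − 2·9 − 6·110 = -392
  F = 95 + 2·9 + 6·110 + 6·(-392) = -1579
  T = 17 − 3·9 − (-392) − 3·(-1579) = 5119
ΔT = 5119 − 7403 = -2284; ΔF = -1579 − (-2289) = 710
Score = (-1)·(-2284) + 3·710 = 4414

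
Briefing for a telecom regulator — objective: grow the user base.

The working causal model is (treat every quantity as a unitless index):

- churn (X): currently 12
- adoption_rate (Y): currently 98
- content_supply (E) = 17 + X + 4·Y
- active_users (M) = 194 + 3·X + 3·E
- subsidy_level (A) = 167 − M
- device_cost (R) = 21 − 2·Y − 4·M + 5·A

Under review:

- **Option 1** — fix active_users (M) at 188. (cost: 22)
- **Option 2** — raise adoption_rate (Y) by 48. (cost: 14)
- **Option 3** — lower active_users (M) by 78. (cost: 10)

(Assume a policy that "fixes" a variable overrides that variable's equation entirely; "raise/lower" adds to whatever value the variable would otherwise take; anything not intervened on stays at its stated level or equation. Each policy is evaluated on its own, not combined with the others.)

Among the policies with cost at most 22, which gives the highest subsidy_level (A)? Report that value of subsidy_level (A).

Option 1 (M := 188):
  X = 12
  Y = 98
  E = 17 + 12 + 4·98 = 421
  M = 188
  A = 167 − 188 = -21
Option 2 (Y + 48):
  X = 12
  Y = 98 + 48 = 146
  E = 17 + 12 + 4·146 = 613
  M = 194 + 3·12 + 3·613 = 2069
  A = 167 − 2069 = -1902
Option 3 (M − 78):
  X = 12
  Y = 98
  E = 17 + 12 + 4·98 = 421
  M = 194 + 3·12 + 3·421 (−78 from intervention) = 1415
  A = 167 − 1415 = -1248
Comparing — Option 1: A=-21, Option 2: A=-1902, Option 3: A=-1248. Highest is -21 (Option 1).

-21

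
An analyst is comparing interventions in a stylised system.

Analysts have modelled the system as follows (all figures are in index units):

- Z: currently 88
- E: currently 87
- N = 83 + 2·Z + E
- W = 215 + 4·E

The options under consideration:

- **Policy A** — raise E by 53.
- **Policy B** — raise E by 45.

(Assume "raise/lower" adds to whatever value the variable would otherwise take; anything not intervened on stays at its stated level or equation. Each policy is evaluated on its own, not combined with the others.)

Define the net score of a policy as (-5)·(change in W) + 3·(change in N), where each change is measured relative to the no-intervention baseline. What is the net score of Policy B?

-765

Baseline:
  Z = 88
  E = 87
  N = 83 + 2·88 + 87 = 346
  W = 215 + 4·87 = 563
Policy B (E + 45):
  Z = 88
  E = 87 + 45 = 132
  N = 83 + 2·88 + 132 = 391
  W = 215 + 4·132 = 743
ΔW = 743 − 563 = 180; ΔN = 391 − 346 = 45
Score = (-5)·180 + 3·45 = -765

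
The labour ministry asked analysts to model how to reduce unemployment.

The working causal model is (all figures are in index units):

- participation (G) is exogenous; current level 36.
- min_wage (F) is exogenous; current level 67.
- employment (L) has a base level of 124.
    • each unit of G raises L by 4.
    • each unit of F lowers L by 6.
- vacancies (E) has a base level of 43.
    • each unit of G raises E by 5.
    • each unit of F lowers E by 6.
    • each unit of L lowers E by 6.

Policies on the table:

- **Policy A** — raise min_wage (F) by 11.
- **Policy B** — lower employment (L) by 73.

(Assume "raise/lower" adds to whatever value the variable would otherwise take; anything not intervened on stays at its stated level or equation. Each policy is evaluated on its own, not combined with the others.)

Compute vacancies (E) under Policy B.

1063

Policy B (L − 73):
  G = 36
  F = 67
  L = 124 + 4·36 − 6·67 (−73 from intervention) = -207
  E = 43 + 5·36 − 6·67 − 6·(-207) = 1063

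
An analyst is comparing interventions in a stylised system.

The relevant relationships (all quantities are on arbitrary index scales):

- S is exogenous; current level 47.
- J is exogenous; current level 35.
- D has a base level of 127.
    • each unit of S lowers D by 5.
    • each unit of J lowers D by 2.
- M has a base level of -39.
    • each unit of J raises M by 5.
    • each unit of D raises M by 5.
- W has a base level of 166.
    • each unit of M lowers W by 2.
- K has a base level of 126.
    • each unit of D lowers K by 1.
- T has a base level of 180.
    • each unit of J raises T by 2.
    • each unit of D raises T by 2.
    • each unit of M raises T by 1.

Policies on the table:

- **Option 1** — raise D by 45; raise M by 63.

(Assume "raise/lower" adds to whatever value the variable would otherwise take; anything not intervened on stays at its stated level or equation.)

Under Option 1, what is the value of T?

Option 1 (D + 45, M + 63):
  S = 47
  J = 35
  D = 127 − 5·47 − 2·35 (+45 from intervention) = -133
  M = -39 + 5·35 + 5·(-133) (+63 from intervention) = -466
  T = 180 + 2·35 + 2·(-133) + (-466) = -482

-482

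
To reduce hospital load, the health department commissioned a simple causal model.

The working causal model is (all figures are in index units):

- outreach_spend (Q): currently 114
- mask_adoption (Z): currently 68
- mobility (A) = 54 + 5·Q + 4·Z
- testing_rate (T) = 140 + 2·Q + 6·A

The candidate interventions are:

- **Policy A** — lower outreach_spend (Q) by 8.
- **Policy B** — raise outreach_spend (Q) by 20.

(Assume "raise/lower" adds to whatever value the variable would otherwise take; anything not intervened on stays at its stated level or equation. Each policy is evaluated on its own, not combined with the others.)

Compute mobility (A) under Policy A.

Policy A (Q − 8):
  Q = 114 − 8 = 106
  Z = 68
  A = 54 + 5·106 + 4·68 = 856

856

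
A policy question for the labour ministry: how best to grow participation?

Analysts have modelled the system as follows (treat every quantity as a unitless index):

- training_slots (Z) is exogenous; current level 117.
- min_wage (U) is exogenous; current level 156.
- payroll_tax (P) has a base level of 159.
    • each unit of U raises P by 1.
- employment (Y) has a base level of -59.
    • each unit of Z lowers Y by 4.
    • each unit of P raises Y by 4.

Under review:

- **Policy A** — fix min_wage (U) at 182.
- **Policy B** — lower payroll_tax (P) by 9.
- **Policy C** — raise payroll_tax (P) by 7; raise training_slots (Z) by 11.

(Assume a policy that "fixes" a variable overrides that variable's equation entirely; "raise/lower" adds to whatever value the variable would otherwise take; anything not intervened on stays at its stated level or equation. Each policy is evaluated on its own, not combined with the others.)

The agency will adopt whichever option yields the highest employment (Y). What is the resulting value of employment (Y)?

Policy A (U := 182):
  Z = 117
  U = 182
  P = 159 + 182 = 341
  Y = -59 − 4·117 + 4·341 = 837
Policy B (P − 9):
  Z = 117
  U = 156
  P = 159 + 156 (−9 from intervention) = 306
  Y = -59 − 4·117 + 4·306 = 697
Policy C (P + 7, Z + 11):
  Z = 117 + 11 = 128
  U = 156
  P = 159 + 156 (+7 from intervention) = 322
  Y = -59 − 4·128 + 4·322 = 717
Comparing — Policy A: Y=837, Policy B: Y=697, Policy C: Y=717. Highest is 837 (Policy A).

837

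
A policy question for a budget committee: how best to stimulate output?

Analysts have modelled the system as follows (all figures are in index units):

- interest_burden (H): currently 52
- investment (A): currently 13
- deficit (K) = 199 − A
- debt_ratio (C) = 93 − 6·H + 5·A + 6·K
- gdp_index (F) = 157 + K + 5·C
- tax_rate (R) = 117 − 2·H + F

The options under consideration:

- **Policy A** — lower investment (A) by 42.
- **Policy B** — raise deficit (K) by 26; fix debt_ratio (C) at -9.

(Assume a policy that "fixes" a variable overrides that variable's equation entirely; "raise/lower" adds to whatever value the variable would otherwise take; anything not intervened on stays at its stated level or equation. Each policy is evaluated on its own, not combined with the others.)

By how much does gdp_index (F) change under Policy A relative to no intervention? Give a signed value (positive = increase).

Baseline:
  H = 52
  A = 13
  K = 199 − 13 = 186
  C = 93 − 6·52 + 5·13 + 6·186 = 962
  F = 157 + 186 + 5·962 = 5153
Policy A (A − 42):
  H = 52
  A = 13 − 42 = -29
  K = 199 − (-29) = 228
  C = 93 − 6·52 + 5·(-29) + 6·228 = 1004
  F = 157 + 228 + 5·1004 = 5405
Change in F: 5405 − 5153 = 252

252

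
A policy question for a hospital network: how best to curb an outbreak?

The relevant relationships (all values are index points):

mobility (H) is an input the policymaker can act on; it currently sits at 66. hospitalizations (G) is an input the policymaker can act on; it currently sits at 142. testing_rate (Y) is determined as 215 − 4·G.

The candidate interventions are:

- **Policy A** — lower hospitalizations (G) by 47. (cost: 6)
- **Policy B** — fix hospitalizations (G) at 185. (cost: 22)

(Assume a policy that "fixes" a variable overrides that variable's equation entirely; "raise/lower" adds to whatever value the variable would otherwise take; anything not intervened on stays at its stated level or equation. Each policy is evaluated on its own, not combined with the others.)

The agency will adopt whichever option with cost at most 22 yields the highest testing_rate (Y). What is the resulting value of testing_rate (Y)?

Policy A (G − 47):
  G = 142 − 47 = 95
  Y = 215 − 4·95 = -165
Policy B (G := 185):
  G = 185
  Y = 215 − 4·185 = -525
Comparing — Policy A: Y=-165, Policy B: Y=-525. Highest is -165 (Policy A).

-165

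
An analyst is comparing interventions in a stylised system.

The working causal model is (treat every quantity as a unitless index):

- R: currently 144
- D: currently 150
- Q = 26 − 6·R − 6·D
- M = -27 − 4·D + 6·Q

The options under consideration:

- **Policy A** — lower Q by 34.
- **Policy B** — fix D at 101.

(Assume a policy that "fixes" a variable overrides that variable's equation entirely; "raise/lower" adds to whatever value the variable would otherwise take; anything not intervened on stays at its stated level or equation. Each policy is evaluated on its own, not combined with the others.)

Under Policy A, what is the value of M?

-11259

Policy A (Q − 34):
  R = 144
  D = 150
  Q = 26 − 6·144 − 6·150 (−34 from intervention) = -1772
  M = -27 − 4·150 + 6·(-1772) = -11259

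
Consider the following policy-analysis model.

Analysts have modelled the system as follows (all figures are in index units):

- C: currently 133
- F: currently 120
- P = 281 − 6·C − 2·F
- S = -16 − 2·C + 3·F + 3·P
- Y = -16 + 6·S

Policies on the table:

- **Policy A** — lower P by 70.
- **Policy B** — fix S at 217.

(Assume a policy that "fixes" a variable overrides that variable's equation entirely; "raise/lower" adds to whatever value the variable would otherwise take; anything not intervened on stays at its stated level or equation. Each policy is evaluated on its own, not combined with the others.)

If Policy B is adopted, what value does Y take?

1286

Policy B (S := 217):
  C = 133
  F = 120
  P = 281 − 6·133 − 2·120 = -757
  S = 217
  Y = -16 + 6·217 = 1286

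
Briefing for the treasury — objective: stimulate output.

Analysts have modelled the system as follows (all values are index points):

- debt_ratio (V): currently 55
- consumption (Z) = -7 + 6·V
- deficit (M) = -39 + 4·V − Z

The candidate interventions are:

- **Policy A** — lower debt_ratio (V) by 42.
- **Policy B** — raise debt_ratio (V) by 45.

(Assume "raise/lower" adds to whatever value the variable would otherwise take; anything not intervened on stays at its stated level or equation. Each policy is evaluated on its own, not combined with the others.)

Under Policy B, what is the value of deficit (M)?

Policy B (V + 45):
  V = 55 + 45 = 100
  Z = -7 + 6·100 = 593
  M = -39 + 4·100 − 593 = -232

-232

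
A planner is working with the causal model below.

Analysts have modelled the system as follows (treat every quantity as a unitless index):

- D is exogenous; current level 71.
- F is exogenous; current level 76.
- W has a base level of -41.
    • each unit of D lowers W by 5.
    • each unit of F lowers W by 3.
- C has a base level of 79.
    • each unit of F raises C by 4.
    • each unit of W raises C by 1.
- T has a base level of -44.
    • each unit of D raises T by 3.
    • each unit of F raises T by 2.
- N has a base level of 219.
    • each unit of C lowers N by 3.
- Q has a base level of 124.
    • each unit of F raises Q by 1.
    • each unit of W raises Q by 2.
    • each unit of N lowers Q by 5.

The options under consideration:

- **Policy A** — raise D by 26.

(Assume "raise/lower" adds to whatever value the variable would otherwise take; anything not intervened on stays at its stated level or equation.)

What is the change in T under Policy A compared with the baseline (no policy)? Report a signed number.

78

Baseline:
  D = 71
  F = 76
  T = -44 + 3·71 + 2·76 = 321
Policy A (D + 26):
  D = 71 + 26 = 97
  F = 76
  T = -44 + 3·97 + 2·76 = 399
Change in T: 399 − 321 = 78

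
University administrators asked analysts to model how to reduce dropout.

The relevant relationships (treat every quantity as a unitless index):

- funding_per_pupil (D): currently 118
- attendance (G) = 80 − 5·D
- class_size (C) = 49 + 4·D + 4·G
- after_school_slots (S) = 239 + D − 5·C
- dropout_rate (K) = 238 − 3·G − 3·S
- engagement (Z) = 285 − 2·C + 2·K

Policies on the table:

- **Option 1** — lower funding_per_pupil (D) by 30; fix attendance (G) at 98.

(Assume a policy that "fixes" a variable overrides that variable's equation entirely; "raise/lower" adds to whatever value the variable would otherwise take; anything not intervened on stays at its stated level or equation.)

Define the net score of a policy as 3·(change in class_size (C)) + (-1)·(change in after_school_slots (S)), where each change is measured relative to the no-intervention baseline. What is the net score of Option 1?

Baseline:
  D = 118
  G = 80 − 5·118 = -510
  C = 49 + 4·118 + 4·(-510) = -1519
  S = 239 + 118 − 5·(-1519) = 7952
Option 1 (D − 30, G := 98):
  D = 118 − 30 = 88
  G = 98
  C = 49 + 4·88 + 4·98 = 793
  S = 239 + 88 − 5·793 = -3638
ΔC = 793 − (-1519) = 2312; ΔS = -3638 − 7952 = -11590
Score = 3·2312 + (-1)·(-11590) = 18526

18526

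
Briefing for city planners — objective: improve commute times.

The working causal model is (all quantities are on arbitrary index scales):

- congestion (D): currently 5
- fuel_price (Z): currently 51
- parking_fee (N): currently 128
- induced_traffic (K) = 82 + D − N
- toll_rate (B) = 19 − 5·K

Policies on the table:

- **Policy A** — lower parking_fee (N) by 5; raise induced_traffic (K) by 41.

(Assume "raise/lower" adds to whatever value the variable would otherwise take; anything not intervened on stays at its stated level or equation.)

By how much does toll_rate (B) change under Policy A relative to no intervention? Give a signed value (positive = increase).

Baseline:
  D = 5
  N = 128
  K = 82 + 5 − 128 = -41
  B = 19 − 5·(-41) = 224
Policy A (N − 5, K + 41):
  D = 5
  N = 128 − 5 = 123
  K = 82 + 5 − 123 (+41 from intervention) = 5
  B = 19 − 5·5 = -6
Change in B: -6 − 224 = -230

-230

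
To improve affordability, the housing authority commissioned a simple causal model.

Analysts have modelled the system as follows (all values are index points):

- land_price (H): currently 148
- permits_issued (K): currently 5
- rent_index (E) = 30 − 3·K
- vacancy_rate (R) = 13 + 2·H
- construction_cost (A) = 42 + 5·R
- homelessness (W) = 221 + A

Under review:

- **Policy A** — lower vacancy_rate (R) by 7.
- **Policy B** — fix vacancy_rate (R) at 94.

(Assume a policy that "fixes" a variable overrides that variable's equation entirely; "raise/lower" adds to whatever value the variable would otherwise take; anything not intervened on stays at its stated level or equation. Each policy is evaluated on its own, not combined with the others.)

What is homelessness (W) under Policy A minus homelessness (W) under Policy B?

1040

Policy A (R − 7):
  H = 148
  R = 13 + 2·148 (−7 from intervention) = 302
  A = 42 + 5·302 = 1552
  W = 221 + 1552 = 1773
Policy B (R := 94):
  H = 148
  R = 94
  A = 42 + 5·94 = 512
  W = 221 + 512 = 733
W: 1773 − 733 = 1040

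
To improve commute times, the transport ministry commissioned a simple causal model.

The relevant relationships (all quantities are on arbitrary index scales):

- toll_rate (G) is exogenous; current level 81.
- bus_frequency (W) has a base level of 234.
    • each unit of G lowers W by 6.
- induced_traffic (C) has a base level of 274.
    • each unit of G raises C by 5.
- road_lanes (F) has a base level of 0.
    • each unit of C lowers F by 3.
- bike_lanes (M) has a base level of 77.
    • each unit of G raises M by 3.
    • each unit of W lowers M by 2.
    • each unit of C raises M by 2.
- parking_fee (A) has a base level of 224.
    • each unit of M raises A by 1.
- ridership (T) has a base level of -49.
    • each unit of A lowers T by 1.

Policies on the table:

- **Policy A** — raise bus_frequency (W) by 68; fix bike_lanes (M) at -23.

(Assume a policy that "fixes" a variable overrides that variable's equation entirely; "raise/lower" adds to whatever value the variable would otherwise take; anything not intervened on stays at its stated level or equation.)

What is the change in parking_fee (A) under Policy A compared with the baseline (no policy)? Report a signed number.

Baseline:
  G = 81
  W = 234 − 6·81 = -252
  C = 274 + 5·81 = 679
  M = 77 + 3·81 − 2·(-252) + 2·679 = 2182
  A = 224 + 2182 = 2406
Policy A (W + 68, M := -23):
  G = 81
  W = 234 − 6·81 (+68 from intervention) = -184
  C = 274 + 5·81 = 679
  M = -23
  A = 224 + (-23) = 201
Change in A: 201 − 2406 = -2205

-2205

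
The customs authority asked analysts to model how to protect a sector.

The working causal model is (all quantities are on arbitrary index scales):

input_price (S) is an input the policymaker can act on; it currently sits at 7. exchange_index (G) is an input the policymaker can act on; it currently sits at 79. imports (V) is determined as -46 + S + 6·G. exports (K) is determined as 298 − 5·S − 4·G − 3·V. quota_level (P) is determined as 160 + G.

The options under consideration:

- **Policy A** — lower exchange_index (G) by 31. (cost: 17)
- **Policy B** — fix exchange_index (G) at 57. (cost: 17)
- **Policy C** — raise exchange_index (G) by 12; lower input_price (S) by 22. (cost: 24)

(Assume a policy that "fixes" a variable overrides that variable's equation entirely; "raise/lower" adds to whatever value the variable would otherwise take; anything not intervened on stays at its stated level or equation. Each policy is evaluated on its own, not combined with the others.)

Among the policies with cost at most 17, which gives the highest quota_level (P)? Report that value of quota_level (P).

217

Policy A (G − 31):
  G = 79 − 31 = 48
  P = 160 + 48 = 208
Policy B (G := 57):
  G = 57
  P = 160 + 57 = 217
Comparing — Policy A: P=208, Policy B: P=217. Highest is 217 (Policy B).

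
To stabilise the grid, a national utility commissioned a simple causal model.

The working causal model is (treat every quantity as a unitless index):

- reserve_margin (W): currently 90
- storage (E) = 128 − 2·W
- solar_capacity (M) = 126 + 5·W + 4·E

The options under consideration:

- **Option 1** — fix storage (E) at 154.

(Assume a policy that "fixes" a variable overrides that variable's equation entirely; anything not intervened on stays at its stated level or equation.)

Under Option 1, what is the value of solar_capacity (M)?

1192

Option 1 (E := 154):
  W = 90
  E = 154
  M = 126 + 5·90 + 4·154 = 1192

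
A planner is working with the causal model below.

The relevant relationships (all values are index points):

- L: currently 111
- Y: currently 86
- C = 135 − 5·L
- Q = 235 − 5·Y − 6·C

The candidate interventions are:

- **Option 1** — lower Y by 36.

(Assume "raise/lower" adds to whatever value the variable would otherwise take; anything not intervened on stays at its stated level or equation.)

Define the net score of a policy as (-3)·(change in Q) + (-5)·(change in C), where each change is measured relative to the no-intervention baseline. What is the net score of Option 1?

Baseline:
  L = 111
  Y = 86
  C = 135 − 5·111 = -420
  Q = 235 − 5·86 − 6·(-420) = 2325
Option 1 (Y − 36):
  L = 111
  Y = 86 − 36 = 50
  C = 135 − 5·111 = -420
  Q = 235 − 5·50 − 6·(-420) = 2505
ΔQ = 2505 − 2325 = 180; ΔC = -420 − (-420) = 0
Score = (-3)·180 + (-5)·0 = -540

-540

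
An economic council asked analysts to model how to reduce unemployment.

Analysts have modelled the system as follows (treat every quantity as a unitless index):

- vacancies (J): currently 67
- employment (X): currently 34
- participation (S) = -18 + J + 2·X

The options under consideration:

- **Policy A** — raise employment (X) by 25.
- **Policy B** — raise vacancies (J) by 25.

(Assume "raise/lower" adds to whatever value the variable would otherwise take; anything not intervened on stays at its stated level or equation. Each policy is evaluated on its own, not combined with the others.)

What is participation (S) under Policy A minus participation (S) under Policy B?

25

Policy A (X + 25):
  J = 67
  X = 34 + 25 = 59
  S = -18 + 67 + 2·59 = 167
Policy B (J + 25):
  J = 67 + 25 = 92
  X = 34
  S = -18 + 92 + 2·34 = 142
S: 167 − 142 = 25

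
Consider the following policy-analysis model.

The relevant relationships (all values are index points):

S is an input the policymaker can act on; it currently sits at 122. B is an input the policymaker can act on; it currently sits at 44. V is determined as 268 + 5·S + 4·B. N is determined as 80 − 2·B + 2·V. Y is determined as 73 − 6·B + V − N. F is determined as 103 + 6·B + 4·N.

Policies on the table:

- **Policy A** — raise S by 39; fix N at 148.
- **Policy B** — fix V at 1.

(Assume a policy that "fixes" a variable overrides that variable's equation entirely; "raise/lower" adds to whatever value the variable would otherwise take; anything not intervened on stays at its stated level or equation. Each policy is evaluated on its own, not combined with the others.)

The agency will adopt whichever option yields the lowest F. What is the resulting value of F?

Policy A (S + 39, N := 148):
  S = 122 + 39 = 161
  B = 44
  V = 268 + 5·161 + 4·44 = 1249
  N = 148
  F = 103 + 6·44 + 4·148 = 959
Policy B (V := 1):
  S = 122
  B = 44
  V = 1
  N = 80 − 2·44 + 2·1 = -6
  F = 103 + 6·44 + 4·(-6) = 343
Comparing — Policy A: F=959, Policy B: F=343. Lowest is 343 (Policy B).

343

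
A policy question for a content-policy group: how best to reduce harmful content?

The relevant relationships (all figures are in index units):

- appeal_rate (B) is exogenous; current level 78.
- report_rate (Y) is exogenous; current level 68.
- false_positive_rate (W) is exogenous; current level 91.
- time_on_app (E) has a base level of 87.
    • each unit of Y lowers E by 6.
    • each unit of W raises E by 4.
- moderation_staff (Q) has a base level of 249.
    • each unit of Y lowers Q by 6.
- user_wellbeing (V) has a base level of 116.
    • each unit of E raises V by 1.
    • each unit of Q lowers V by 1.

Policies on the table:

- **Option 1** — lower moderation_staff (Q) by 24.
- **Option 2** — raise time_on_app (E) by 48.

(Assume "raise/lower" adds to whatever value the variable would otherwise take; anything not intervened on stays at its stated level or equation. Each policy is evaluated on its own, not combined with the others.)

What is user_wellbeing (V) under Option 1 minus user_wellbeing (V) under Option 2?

-24

Option 1 (Q − 24):
  Y = 68
  W = 91
  E = 87 − 6·68 + 4·91 = 43
  Q = 249 − 6·68 (−24 from intervention) = -183
  V = 116 + 43 − (-183) = 342
Option 2 (E + 48):
  Y = 68
  W = 91
  E = 87 − 6·68 + 4·91 (+48 from intervention) = 91
  Q = 249 − 6·68 = -159
  V = 116 + 91 − (-159) = 366
V: 342 − 366 = -24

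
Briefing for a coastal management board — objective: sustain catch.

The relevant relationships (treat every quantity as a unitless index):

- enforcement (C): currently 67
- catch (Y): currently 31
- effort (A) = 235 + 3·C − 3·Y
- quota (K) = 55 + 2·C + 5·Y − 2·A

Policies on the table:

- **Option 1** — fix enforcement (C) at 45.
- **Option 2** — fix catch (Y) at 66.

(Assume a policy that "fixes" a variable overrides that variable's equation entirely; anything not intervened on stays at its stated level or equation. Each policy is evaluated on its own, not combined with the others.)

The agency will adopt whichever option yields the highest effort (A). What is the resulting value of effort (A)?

277

Option 1 (C := 45):
  C = 45
  Y = 31
  A = 235 + 3·45 − 3·31 = 277
Option 2 (Y := 66):
  C = 67
  Y = 66
  A = 235 + 3·67 − 3·66 = 238
Comparing — Option 1: A=277, Option 2: A=238. Highest is 277 (Option 1).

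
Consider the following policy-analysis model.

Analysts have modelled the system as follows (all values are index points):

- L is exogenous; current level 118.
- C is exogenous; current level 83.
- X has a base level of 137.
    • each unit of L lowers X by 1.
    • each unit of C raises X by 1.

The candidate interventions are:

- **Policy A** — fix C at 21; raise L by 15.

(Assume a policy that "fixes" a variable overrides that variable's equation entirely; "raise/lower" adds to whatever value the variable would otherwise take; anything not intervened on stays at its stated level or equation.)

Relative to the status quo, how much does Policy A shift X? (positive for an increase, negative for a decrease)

Baseline:
  L = 118
  C = 83
  X = 137 − 118 + 83 = 102
Policy A (C := 21, L + 15):
  L = 118 + 15 = 133
  C = 21
  X = 137 − 133 + 21 = 25
Change in X: 25 − 102 = -77

-77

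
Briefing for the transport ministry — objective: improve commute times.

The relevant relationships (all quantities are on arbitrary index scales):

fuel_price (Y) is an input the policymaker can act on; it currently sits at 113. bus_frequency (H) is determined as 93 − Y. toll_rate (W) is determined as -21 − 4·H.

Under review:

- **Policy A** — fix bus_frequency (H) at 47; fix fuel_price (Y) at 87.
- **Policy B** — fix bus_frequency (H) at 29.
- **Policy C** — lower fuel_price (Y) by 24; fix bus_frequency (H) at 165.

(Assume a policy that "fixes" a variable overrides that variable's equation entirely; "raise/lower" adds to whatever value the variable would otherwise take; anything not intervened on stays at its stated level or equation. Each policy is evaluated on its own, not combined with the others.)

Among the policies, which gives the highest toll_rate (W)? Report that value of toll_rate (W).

Policy A (H := 47, Y := 87):
  Y = 87
  H = 47
  W = -21 − 4·47 = -209
Policy B (H := 29):
  Y = 113
  H = 29
  W = -21 − 4·29 = -137
Policy C (Y − 24, H := 165):
  Y = 113 − 24 = 89
  H = 165
  W = -21 − 4·165 = -681
Comparing — Policy A: W=-209, Policy B: W=-137, Policy C: W=-681. Highest is -137 (Policy B).

-137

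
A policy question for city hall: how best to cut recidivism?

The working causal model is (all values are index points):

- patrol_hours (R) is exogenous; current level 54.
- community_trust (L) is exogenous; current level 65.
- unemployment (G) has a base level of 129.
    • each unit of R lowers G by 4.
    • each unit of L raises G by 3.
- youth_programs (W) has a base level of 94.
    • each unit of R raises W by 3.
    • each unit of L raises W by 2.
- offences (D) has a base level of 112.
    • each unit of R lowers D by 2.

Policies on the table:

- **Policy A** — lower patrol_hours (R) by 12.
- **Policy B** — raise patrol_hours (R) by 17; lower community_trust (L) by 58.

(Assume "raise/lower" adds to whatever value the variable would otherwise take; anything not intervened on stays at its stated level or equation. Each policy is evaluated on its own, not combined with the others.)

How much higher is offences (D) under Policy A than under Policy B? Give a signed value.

Policy A (R − 12):
  R = 54 − 12 = 42
  D = 112 − 2·42 = 28
Policy B (R + 17, L − 58):
  R = 54 + 17 = 71
  D = 112 − 2·71 = -30
D: 28 − (-30) = 58

58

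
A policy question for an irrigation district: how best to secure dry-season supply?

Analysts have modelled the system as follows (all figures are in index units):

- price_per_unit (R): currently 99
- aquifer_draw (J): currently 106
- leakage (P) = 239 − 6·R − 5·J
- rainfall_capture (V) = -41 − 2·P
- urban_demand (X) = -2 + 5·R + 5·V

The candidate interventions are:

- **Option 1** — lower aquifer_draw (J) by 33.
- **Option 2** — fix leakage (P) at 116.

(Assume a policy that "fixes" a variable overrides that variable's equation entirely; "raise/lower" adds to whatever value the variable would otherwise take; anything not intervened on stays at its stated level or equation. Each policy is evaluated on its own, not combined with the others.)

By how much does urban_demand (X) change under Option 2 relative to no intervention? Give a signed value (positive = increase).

-10010

Baseline:
  R = 99
  J = 106
  P = 239 − 6·99 − 5·106 = -885
  V = -41 − 2·(-885) = 1729
  X = -2 + 5·99 + 5·1729 = 9138
Option 2 (P := 116):
  R = 99
  J = 106
  P = 116
  V = -41 − 2·116 = -273
  X = -2 + 5·99 + 5·(-273) = -872
Change in X: -872 − 9138 = -10010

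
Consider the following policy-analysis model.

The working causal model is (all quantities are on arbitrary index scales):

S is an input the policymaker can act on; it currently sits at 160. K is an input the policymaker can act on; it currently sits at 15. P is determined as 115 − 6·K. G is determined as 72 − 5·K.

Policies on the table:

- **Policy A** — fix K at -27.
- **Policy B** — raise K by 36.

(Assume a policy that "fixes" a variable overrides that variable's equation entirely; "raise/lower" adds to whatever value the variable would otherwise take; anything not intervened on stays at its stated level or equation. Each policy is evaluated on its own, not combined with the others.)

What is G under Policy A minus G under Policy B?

390

Policy A (K := -27):
  K = -27
  G = 72 − 5·(-27) = 207
Policy B (K + 36):
  K = 15 + 36 = 51
  G = 72 − 5·51 = -183
G: 207 − (-183) = 390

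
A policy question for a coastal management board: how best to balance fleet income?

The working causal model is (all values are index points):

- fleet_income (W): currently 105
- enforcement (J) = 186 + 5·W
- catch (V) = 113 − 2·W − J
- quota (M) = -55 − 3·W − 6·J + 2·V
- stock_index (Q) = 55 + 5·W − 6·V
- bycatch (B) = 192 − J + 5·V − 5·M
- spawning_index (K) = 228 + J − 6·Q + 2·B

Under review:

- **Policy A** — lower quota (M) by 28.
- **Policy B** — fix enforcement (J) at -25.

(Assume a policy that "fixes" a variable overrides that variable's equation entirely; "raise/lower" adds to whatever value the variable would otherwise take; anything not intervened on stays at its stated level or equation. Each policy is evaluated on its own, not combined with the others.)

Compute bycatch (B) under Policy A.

26841

Policy A (M − 28):
  W = 105
  J = 186 + 5·105 = 711
  V = 113 − 2·105 − 711 = -808
  M = -55 − 3·105 − 6·711 + 2·(-808) (−28 from intervention) = -6280
  B = 192 − 711 + 5·(-808) − 5·(-6280) = 26841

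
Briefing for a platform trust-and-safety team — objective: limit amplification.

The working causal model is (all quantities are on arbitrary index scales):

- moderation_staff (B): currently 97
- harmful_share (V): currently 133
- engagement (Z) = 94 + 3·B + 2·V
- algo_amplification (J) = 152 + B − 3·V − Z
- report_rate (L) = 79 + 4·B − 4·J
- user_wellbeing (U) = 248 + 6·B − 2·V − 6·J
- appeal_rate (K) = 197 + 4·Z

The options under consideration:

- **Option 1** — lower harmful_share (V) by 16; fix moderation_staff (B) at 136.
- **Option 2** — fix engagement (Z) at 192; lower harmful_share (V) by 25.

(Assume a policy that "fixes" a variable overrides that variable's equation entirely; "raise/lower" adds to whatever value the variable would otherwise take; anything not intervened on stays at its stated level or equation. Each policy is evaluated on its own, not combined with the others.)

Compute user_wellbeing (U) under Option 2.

2216

Option 2 (Z := 192, V − 25):
  B = 97
  V = 133 − 25 = 108
  Z = 192
  J = 152 + 97 − 3·108 − 192 = -267
  U = 248 + 6·97 − 2·108 − 6·(-267) = 2216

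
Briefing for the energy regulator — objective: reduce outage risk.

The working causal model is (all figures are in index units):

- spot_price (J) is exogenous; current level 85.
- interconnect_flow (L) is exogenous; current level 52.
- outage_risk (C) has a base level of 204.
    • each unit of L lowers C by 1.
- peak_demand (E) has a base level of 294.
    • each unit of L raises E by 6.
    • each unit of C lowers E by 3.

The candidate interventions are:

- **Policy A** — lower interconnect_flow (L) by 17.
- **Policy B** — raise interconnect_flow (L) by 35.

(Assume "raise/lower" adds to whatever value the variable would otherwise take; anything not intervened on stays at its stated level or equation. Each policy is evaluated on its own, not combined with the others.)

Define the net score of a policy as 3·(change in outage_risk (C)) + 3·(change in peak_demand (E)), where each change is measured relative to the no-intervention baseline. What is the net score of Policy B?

Baseline:
  L = 52
  C = 204 − 52 = 152
  E = 294 + 6·52 − 3·152 = 150
Policy B (L + 35):
  L = 52 + 35 = 87
  C = 204 − 87 = 117
  E = 294 + 6·87 − 3·117 = 465
ΔC = 117 − 152 = -35; ΔE = 465 − 150 = 315
Score = 3·(-35) + 3·315 = 840

840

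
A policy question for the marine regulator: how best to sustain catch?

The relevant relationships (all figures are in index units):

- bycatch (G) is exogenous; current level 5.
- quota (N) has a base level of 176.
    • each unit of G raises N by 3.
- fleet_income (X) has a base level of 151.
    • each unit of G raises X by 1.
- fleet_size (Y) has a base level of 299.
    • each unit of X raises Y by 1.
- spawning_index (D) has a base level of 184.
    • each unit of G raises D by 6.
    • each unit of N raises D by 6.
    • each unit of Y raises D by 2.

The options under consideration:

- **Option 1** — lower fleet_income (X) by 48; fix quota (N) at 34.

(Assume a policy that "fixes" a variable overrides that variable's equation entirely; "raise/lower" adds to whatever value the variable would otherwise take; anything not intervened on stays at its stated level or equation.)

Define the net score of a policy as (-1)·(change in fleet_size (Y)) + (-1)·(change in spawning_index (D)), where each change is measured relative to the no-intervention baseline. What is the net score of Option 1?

Baseline:
  G = 5
  N = 176 + 3·5 = 191
  X = 151 + 5 = 156
  Y = 299 + 156 = 455
  D = 184 + 6·5 + 6·191 + 2·455 = 2270
Option 1 (X − 48, N := 34):
  G = 5
  N = 34
  X = 151 + 5 (−48 from intervention) = 108
  Y = 299 + 108 = 407
  D = 184 + 6·5 + 6·34 + 2·407 = 1232
ΔY = 407 − 455 = -48; ΔD = 1232 − 2270 = -1038
Score = (-1)·(-48) + (-1)·(-1038) = 1086

1086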